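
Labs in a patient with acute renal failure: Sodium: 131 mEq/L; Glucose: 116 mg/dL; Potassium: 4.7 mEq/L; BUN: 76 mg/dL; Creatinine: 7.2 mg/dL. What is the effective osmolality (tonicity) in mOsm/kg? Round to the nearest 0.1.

268.4 mOsm/kg

Effective osmolality excludes urea (freely permeant across cell membranes):
2·Na + glucose/18
= 2·131 + 116/18
= 262 + 6.44
= 268.44 mOsm/kg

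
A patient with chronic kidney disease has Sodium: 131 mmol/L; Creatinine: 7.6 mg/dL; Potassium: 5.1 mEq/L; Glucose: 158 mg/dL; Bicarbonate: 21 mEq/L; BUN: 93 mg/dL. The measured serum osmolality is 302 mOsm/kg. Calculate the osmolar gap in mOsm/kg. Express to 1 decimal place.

-2.0 mOsm/kg

Calculated osmolality = 2·Na + glucose/18 + BUN/2.8
= 2·131 + 158/18 + 93/2.8
= 262 + 8.78 + 33.21
= 303.99 mOsm/kg ≈ 304.0 mOsm/kg
Osmolar gap = measured − calculated = 302 − 304.0 = -2.0 mOsm/kg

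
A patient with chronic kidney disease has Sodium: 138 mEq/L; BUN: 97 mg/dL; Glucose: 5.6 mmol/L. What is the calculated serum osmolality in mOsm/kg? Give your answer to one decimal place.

316.2 mOsm/kg

Calculated osmolality = 2·Na + glucose + BUN/2.8
= 2·138 + 5.6 + 97/2.8
= 276 + 5.60 + 34.64
= 316.24 mOsm/kg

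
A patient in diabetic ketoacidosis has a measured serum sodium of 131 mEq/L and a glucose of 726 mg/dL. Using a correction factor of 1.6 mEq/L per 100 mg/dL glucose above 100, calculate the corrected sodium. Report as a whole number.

Corrected Na = measured Na + 1.6 · (glucose − 100)/100
= 131 + 1.6 · (726 − 100)/100
= 131 + 10
= 141 mEq/L

141 mEq/L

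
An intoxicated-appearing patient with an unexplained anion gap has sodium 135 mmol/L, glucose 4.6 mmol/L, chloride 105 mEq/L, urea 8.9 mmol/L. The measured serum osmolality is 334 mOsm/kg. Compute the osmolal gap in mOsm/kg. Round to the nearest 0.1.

50.5 mOsm/kg

Calculated osmolality = 2·Na + glucose + urea
= 2·135 + 4.6 + 8.9
= 270 + 4.60 + 8.90
= 283.5 mOsm/kg ≈ 283.5 mOsm/kg
Osmolar gap = measured − calculated = 334 − 283.5 = 50.5 mOsm/kg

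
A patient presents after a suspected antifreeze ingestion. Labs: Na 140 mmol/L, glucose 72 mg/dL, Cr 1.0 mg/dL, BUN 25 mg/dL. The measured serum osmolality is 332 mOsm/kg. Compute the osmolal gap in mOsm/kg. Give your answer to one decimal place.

39.1 mOsm/kg

Calculated osmolality = 2·Na + glucose/18 + BUN/2.8
= 2·140 + 72/18 + 25/2.8
= 280 + 4 + 8.93
= 292.93 mOsm/kg ≈ 292.9 mOsm/kg
Osmolar gap = measured − calculated = 332 − 292.9 = 39.1 mOsm/kg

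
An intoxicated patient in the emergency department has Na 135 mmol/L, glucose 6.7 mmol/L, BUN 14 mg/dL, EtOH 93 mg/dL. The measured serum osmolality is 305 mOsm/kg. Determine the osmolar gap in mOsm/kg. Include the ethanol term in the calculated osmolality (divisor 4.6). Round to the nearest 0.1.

Calculated osmolality = 2·Na + glucose + BUN/2.8 + ethanol/4.6
= 2·135 + 6.7 + 14/2.8 + 93/4.6
= 270 + 6.70 + 5 + 20.22
= 301.92 mOsm/kg ≈ 301.9 mOsm/kg
Osmolar gap = measured − calculated = 305 − 301.9 = 3.1 mOsm/kg

3.1 mOsm/kg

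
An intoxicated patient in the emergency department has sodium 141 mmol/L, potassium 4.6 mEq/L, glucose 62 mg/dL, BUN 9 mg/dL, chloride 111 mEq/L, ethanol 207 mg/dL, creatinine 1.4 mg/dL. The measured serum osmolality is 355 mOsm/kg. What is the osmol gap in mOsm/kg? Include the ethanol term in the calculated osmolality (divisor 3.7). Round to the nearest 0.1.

Calculated osmolality = 2·Na + glucose/18 + BUN/2.8 + ethanol/3.7
= 2·141 + 62/18 + 9/2.8 + 207/3.7
= 282 + 3.44 + 3.21 + 55.95
= 344.6 mOsm/kg ≈ 344.6 mOsm/kg
Osmolar gap = measured − calculated = 355 − 344.6 = 10.4 mOsm/kg

10.4 mOsm/kg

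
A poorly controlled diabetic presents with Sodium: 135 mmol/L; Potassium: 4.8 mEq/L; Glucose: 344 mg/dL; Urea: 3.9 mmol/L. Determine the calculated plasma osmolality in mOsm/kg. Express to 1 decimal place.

Calculated osmolality = 2·Na + glucose/18 + urea
= 2·135 + 344/18 + 3.9
= 270 + 19.11 + 3.90
= 293.01 mOsm/kg

293.0 mOsm/kg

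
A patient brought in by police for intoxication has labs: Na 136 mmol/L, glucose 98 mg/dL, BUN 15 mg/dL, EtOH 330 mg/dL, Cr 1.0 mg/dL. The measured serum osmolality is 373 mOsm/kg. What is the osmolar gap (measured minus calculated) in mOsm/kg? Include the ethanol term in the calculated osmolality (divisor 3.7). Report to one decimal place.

Calculated osmolality = 2·Na + glucose/18 + BUN/2.8 + ethanol/3.7
= 2·136 + 98/18 + 15/2.8 + 330/3.7
= 272 + 5.44 + 5.36 + 89.19
= 371.99 mOsm/kg ≈ 372.0 mOsm/kg
Osmolar gap = measured − calculated = 373 − 372.0 = 1.0 mOsm/kg

1.0 mOsm/kg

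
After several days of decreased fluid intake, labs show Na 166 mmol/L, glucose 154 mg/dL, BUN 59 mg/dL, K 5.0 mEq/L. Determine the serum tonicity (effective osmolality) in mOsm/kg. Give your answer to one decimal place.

Effective osmolality excludes urea (freely permeant across cell membranes):
2·Na + glucose/18
= 2·166 + 154/18
= 332 + 8.56
= 340.56 mOsm/kg

340.6 mOsm/kg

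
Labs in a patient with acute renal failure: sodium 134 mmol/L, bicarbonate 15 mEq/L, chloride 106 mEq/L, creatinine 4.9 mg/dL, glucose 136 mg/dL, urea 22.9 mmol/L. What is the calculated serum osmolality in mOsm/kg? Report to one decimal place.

298.5 mOsm/kg

Calculated osmolality = 2·Na + glucose/18 + urea
= 2·134 + 136/18 + 22.9
= 268 + 7.56 + 22.90
= 298.46 mOsm/kg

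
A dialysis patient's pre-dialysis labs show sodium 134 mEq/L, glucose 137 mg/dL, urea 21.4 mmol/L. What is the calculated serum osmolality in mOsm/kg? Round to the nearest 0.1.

297.0 mOsm/kg

Calculated osmolality = 2·Na + glucose/18 + urea
= 2·134 + 137/18 + 21.4
= 268 + 7.61 + 21.40
= 297.01 mOsm/kg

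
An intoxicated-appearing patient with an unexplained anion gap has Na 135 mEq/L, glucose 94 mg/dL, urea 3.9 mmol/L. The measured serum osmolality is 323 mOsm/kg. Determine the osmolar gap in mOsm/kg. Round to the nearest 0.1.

43.9 mOsm/kg

Calculated osmolality = 2·Na + glucose/18 + urea
= 2·135 + 94/18 + 3.9
= 270 + 5.22 + 3.90
= 279.12 mOsm/kg ≈ 279.1 mOsm/kg
Osmolar gap = measured − calculated = 323 − 279.1 = 43.9 mOsm/kg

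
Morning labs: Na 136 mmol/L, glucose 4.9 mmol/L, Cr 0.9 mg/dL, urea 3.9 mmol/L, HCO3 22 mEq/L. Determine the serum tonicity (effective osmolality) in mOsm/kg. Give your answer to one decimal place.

Effective osmolality excludes urea (freely permeant across cell membranes):
2·Na + glucose
= 2·136 + 4.9
= 272 + 4.9
= 276.9 mOsm/kg

276.9 mOsm/kg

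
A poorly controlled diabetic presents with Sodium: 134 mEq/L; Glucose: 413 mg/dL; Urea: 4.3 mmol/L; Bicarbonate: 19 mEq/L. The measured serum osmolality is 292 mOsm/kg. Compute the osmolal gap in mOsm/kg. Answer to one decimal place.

Calculated osmolality = 2·Na + glucose/18 + urea
= 2·134 + 413/18 + 4.3
= 268 + 22.94 + 4.30
= 295.24 mOsm/kg ≈ 295.2 mOsm/kg
Osmolar gap = measured − calculated = 292 − 295.2 = -3.2 mOsm/kg

-3.2 mOsm/kg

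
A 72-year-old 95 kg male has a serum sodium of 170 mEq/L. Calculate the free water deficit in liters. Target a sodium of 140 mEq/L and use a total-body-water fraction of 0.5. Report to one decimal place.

10.2 L

TBW = 0.5 · 95 = 47.5 L
Free water deficit = TBW · (Na/140 − 1)
= 47.5 · (170/140 − 1)
= 47.5 · 0.2143
= 10.18 L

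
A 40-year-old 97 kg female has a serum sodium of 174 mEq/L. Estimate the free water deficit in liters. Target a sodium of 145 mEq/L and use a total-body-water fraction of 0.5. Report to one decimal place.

9.7 L

TBW = 0.5 · 97 = 48.5 L
Free water deficit = TBW · (Na/145 − 1)
= 48.5 · (174/145 − 1)
= 48.5 · 0.2
= 9.7 L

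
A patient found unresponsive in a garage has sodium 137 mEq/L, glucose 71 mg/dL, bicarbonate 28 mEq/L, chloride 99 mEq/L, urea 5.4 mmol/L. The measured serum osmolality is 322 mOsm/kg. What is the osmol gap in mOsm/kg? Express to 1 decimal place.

Calculated osmolality = 2·Na + glucose/18 + urea
= 2·137 + 71/18 + 5.4
= 274 + 3.94 + 5.40
= 283.34 mOsm/kg ≈ 283.3 mOsm/kg
Osmolar gap = measured − calculated = 322 − 283.3 = 38.7 mOsm/kg

38.7 mOsm/kg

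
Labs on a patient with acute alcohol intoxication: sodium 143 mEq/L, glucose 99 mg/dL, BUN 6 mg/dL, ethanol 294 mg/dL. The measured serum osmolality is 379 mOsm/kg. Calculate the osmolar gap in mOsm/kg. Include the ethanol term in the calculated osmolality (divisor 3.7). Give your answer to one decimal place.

Calculated osmolality = 2·Na + glucose/18 + BUN/2.8 + ethanol/3.7
= 2·143 + 99/18 + 6/2.8 + 294/3.7
= 286 + 5.50 + 2.14 + 79.46
= 373.1 mOsm/kg ≈ 373.1 mOsm/kg
Osmolar gap = measured − calculated = 379 − 373.1 = 5.9 mOsm/kg

5.9 mOsm/kg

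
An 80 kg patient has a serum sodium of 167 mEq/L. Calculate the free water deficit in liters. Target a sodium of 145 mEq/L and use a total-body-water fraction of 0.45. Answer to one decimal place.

5.5 L

TBW = 0.45 · 80 = 36 L
Free water deficit = TBW · (Na/145 − 1)
= 36 · (167/145 − 1)
= 36 · 0.1517
= 5.46 L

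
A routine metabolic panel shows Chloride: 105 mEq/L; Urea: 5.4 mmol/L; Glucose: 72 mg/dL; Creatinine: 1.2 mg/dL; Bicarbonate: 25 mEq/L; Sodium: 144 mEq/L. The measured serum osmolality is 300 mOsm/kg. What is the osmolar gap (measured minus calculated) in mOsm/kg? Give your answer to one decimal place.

2.6 mOsm/kg

Calculated osmolality = 2·Na + glucose/18 + urea
= 2·144 + 72/18 + 5.4
= 288 + 4 + 5.40
= 297.4 mOsm/kg ≈ 297.4 mOsm/kg
Osmolar gap = measured − calculated = 300 − 297.4 = 2.6 mOsm/kg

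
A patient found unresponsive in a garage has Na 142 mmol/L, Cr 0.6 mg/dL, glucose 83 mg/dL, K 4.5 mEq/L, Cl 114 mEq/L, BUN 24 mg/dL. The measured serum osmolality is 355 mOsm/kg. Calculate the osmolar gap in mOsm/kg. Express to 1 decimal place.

57.8 mOsm/kg

Calculated osmolality = 2·Na + glucose/18 + BUN/2.8
= 2·142 + 83/18 + 24/2.8
= 284 + 4.61 + 8.57
= 297.18 mOsm/kg ≈ 297.2 mOsm/kg
Osmolar gap = measured − calculated = 355 − 297.2 = 57.8 mOsm/kg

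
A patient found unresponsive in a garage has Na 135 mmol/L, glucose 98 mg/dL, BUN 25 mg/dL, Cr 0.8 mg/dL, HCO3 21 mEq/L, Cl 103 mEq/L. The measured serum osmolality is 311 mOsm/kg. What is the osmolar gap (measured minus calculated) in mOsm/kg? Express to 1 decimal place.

Calculated osmolality = 2·Na + glucose/18 + BUN/2.8
= 2·135 + 98/18 + 25/2.8
= 270 + 5.44 + 8.93
= 284.37 mOsm/kg ≈ 284.4 mOsm/kg
Osmolar gap = measured − calculated = 311 − 284.4 = 26.6 mOsm/kg

26.6 mOsm/kg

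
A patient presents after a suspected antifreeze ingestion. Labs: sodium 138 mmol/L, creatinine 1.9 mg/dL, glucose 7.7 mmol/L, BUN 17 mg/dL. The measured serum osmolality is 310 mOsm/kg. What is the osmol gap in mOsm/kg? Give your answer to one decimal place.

20.2 mOsm/kg

Calculated osmolality = 2·Na + glucose + BUN/2.8
= 2·138 + 7.7 + 17/2.8
= 276 + 7.70 + 6.07
= 289.77 mOsm/kg ≈ 289.8 mOsm/kg
Osmolar gap = measured − calculated = 310 − 289.8 = 20.2 mOsm/kg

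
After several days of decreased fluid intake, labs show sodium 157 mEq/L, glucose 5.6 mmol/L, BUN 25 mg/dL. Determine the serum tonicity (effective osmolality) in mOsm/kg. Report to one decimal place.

Effective osmolality excludes urea (freely permeant across cell membranes):
2·Na + glucose
= 2·157 + 5.6
= 314 + 5.6
= 319.6 mOsm/kg

319.6 mOsm/kg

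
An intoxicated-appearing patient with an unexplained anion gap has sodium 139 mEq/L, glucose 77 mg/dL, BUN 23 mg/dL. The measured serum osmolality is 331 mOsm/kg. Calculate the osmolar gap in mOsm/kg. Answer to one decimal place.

40.5 mOsm/kg

Calculated osmolality = 2·Na + glucose/18 + BUN/2.8
= 2·139 + 77/18 + 23/2.8
= 278 + 4.28 + 8.21
= 290.49 mOsm/kg ≈ 290.5 mOsm/kg
Osmolar gap = measured − calculated = 331 − 290.5 = 40.5 mOsm/kg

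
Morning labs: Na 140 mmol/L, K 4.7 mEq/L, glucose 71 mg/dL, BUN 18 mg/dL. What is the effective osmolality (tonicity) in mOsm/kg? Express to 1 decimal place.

Effective osmolality excludes urea (freely permeant across cell membranes):
2·Na + glucose/18
= 2·140 + 71/18
= 280 + 3.94
= 283.94 mOsm/kg

283.9 mOsm/kg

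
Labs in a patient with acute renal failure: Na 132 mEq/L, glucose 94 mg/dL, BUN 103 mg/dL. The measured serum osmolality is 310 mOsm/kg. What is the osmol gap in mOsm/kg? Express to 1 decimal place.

Calculated osmolality = 2·Na + glucose/18 + BUN/2.8
= 2·132 + 94/18 + 103/2.8
= 264 + 5.22 + 36.79
= 306.01 mOsm/kg ≈ 306.0 mOsm/kg
Osmolar gap = measured − calculated = 310 − 306.0 = 4.0 mOsm/kg

4.0 mOsm/kg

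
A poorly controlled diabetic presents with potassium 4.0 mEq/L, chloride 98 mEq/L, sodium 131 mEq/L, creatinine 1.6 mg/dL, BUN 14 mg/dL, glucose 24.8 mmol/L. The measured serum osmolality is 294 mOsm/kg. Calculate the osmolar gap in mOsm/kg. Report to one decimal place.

Calculated osmolality = 2·Na + glucose + BUN/2.8
= 2·131 + 24.8 + 14/2.8
= 262 + 24.80 + 5
= 291.8 mOsm/kg ≈ 291.8 mOsm/kg
Osmolar gap = measured − calculated = 294 − 291.8 = 2.2 mOsm/kg

2.2 mOsm/kg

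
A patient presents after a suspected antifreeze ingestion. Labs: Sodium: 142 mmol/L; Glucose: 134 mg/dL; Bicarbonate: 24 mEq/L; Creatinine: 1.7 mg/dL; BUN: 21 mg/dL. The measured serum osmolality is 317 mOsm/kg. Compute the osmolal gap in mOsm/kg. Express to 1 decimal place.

Calculated osmolality = 2·Na + glucose/18 + BUN/2.8
= 2·142 + 134/18 + 21/2.8
= 284 + 7.44 + 7.50
= 298.94 mOsm/kg ≈ 298.9 mOsm/kg
Osmolar gap = measured − calculated = 317 − 298.9 = 18.1 mOsm/kg

18.1 mOsm/kg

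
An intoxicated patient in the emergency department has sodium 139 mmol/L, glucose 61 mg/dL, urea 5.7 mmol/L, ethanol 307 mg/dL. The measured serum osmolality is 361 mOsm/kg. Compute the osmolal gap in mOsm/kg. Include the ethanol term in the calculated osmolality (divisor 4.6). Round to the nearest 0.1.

7.2 mOsm/kg

Calculated osmolality = 2·Na + glucose/18 + urea + ethanol/4.6
= 2·139 + 61/18 + 5.7 + 307/4.6
= 278 + 3.39 + 5.70 + 66.74
= 353.83 mOsm/kg ≈ 353.8 mOsm/kg
Osmolar gap = measured − calculated = 361 − 353.8 = 7.2 mOsm/kg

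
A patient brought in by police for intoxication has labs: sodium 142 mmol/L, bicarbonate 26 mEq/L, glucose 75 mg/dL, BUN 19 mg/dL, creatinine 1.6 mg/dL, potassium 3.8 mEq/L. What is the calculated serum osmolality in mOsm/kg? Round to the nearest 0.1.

Calculated osmolality = 2·Na + glucose/18 + BUN/2.8
= 2·142 + 75/18 + 19/2.8
= 284 + 4.17 + 6.79
= 294.96 mOsm/kg

295.0 mOsm/kg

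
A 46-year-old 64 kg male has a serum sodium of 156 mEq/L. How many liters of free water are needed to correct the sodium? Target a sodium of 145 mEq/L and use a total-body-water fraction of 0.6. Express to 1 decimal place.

TBW = 0.6 · 64 = 38.4 L
Free water deficit = TBW · (Na/145 − 1)
= 38.4 · (156/145 − 1)
= 38.4 · 0.0759
= 2.91 L

2.9 L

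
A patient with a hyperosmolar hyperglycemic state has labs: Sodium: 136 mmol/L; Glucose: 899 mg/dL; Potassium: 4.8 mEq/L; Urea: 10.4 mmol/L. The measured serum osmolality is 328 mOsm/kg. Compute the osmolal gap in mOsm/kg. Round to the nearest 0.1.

Calculated osmolality = 2·Na + glucose/18 + urea
= 2·136 + 899/18 + 10.4
= 272 + 49.94 + 10.40
= 332.34 mOsm/kg ≈ 332.3 mOsm/kg
Osmolar gap = measured − calculated = 328 − 332.3 = -4.3 mOsm/kg

-4.3 mOsm/kg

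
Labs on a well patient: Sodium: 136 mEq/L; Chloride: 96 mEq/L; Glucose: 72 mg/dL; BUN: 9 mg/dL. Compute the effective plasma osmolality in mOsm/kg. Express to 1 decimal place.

276.0 mOsm/kg

Effective osmolality excludes urea (freely permeant across cell membranes):
2·Na + glucose/18
= 2·136 + 72/18
= 272 + 4
= 276 mOsm/kg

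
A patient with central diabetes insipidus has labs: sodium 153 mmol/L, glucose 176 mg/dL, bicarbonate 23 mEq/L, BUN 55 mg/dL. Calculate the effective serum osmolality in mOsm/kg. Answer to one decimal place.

Effective osmolality excludes urea (freely permeant across cell membranes):
2·Na + glucose/18
= 2·153 + 176/18
= 306 + 9.78
= 315.78 mOsm/kg

315.8 mOsm/kg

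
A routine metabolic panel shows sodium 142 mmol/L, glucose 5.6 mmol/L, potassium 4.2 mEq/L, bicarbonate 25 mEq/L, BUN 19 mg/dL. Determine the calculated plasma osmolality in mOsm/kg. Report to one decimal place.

296.4 mOsm/kg

Calculated osmolality = 2·Na + glucose + BUN/2.8
= 2·142 + 5.6 + 19/2.8
= 284 + 5.60 + 6.79
= 296.39 mOsm/kg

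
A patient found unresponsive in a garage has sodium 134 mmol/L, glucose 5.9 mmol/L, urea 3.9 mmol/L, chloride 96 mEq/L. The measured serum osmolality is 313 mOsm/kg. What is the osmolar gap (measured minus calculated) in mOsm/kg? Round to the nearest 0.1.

35.2 mOsm/kg

Calculated osmolality = 2·Na + glucose + urea
= 2·134 + 5.9 + 3.9
= 268 + 5.90 + 3.90
= 277.8 mOsm/kg ≈ 277.8 mOsm/kg
Osmolar gap = measured − calculated = 313 − 277.8 = 35.2 mOsm/kg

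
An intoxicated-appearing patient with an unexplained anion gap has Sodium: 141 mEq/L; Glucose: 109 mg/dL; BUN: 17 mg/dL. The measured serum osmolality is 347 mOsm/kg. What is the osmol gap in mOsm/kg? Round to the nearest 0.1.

Calculated osmolality = 2·Na + glucose/18 + BUN/2.8
= 2·141 + 109/18 + 17/2.8
= 282 + 6.06 + 6.07
= 294.13 mOsm/kg ≈ 294.1 mOsm/kg
Osmolar gap = measured − calculated = 347 − 294.1 = 52.9 mOsm/kg

52.9 mOsm/kg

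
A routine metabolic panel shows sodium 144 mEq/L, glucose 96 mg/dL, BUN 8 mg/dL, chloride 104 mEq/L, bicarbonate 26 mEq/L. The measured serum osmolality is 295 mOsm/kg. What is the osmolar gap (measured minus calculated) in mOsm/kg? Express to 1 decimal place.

Calculated osmolality = 2·Na + glucose/18 + BUN/2.8
= 2·144 + 96/18 + 8/2.8
= 288 + 5.33 + 2.86
= 296.19 mOsm/kg ≈ 296.2 mOsm/kg
Osmolar gap = measured − calculated = 295 − 296.2 = -1.2 mOsm/kg

-1.2 mOsm/kg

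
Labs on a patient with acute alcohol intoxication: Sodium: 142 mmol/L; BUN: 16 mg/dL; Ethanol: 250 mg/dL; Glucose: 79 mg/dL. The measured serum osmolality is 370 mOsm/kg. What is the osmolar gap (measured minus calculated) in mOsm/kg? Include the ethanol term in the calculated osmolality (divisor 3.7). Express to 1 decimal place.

8.3 mOsm/kg

Calculated osmolality = 2·Na + glucose/18 + BUN/2.8 + ethanol/3.7
= 2·142 + 79/18 + 16/2.8 + 250/3.7
= 284 + 4.39 + 5.71 + 67.57
= 361.67 mOsm/kg ≈ 361.7 mOsm/kg
Osmolar gap = measured − calculated = 370 − 361.7 = 8.3 mOsm/kg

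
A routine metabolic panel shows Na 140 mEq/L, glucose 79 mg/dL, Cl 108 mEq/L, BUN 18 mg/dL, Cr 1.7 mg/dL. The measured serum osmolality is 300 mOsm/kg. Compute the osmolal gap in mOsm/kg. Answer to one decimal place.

9.2 mOsm/kg

Calculated osmolality = 2·Na + glucose/18 + BUN/2.8
= 2·140 + 79/18 + 18/2.8
= 280 + 4.39 + 6.43
= 290.82 mOsm/kg ≈ 290.8 mOsm/kg
Osmolar gap = measured − calculated = 300 − 290.8 = 9.2 mOsm/kg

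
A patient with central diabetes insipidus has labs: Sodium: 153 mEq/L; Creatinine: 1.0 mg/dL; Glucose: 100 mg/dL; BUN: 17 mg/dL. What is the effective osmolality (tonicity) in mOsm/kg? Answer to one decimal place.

Effective osmolality excludes urea (freely permeant across cell membranes):
2·Na + glucose/18
= 2·153 + 100/18
= 306 + 5.56
= 311.56 mOsm/kg

311.6 mOsm/kg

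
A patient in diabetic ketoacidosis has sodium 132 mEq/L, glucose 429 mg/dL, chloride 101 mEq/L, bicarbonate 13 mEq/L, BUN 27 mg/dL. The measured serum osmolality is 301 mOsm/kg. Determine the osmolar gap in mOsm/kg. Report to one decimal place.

Calculated osmolality = 2·Na + glucose/18 + BUN/2.8
= 2·132 + 429/18 + 27/2.8
= 264 + 23.83 + 9.64
= 297.47 mOsm/kg ≈ 297.5 mOsm/kg
Osmolar gap = measured − calculated = 301 − 297.5 = 3.5 mOsm/kg

3.5 mOsm/kg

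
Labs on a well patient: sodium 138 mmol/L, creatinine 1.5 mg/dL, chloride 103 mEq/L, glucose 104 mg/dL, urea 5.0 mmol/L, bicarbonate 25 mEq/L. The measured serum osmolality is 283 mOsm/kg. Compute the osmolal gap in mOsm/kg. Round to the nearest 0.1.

-3.8 mOsm/kg

Calculated osmolality = 2·Na + glucose/18 + urea
= 2·138 + 104/18 + 5
= 276 + 5.78 + 5
= 286.78 mOsm/kg ≈ 286.8 mOsm/kg
Osmolar gap = measured − calculated = 283 − 286.8 = -3.8 mOsm/kg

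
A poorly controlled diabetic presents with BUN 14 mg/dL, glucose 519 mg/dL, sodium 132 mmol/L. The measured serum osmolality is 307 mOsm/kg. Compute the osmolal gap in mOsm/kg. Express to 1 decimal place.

Calculated osmolality = 2·Na + glucose/18 + BUN/2.8
= 2·132 + 519/18 + 14/2.8
= 264 + 28.83 + 5
= 297.83 mOsm/kg ≈ 297.8 mOsm/kg
Osmolar gap = measured − calculated = 307 − 297.8 = 9.2 mOsm/kg

9.2 mOsm/kg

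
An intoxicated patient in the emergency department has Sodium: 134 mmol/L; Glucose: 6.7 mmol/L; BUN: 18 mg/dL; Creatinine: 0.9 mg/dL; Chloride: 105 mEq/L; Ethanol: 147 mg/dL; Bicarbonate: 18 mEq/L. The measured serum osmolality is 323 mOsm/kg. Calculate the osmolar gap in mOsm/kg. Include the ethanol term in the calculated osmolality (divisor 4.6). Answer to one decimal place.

Calculated osmolality = 2·Na + glucose + BUN/2.8 + ethanol/4.6
= 2·134 + 6.7 + 18/2.8 + 147/4.6
= 268 + 6.70 + 6.43 + 31.96
= 313.09 mOsm/kg ≈ 313.1 mOsm/kg
Osmolar gap = measured − calculated = 323 − 313.1 = 9.9 mOsm/kg

9.9 mOsm/kg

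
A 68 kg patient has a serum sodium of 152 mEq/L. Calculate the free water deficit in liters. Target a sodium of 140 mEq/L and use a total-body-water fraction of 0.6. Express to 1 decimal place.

3.5 L

TBW = 0.6 · 68 = 40.8 L
Free water deficit = TBW · (Na/140 − 1)
= 40.8 · (152/140 − 1)
= 40.8 · 0.0857
= 3.5 L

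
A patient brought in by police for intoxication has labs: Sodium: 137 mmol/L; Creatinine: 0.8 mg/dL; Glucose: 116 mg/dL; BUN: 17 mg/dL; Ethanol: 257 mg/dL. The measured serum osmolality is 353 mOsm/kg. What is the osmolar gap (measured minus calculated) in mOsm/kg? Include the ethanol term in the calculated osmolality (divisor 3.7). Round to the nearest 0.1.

Calculated osmolality = 2·Na + glucose/18 + BUN/2.8 + ethanol/3.7
= 2·137 + 116/18 + 17/2.8 + 257/3.7
= 274 + 6.44 + 6.07 + 69.46
= 355.97 mOsm/kg ≈ 356.0 mOsm/kg
Osmolar gap = measured − calculated = 353 − 356.0 = -3.0 mOsm/kg

-3.0 mOsm/kg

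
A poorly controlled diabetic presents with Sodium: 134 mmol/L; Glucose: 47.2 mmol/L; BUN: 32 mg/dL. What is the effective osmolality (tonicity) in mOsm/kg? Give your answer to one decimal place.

Effective osmolality excludes urea (freely permeant across cell membranes):
2·Na + glucose
= 2·134 + 47.2
= 268 + 47.2
= 315.2 mOsm/kg

315.2 mOsm/kg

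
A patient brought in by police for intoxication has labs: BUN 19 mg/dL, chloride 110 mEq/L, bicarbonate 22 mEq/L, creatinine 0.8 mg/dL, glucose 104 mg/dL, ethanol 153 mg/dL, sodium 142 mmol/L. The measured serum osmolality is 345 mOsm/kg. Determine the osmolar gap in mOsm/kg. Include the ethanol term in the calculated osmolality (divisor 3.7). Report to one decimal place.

Calculated osmolality = 2·Na + glucose/18 + BUN/2.8 + ethanol/3.7
= 2·142 + 104/18 + 19/2.8 + 153/3.7
= 284 + 5.78 + 6.79 + 41.35
= 337.92 mOsm/kg ≈ 337.9 mOsm/kg
Osmolar gap = measured − calculated = 345 − 337.9 = 7.1 mOsm/kg

7.1 mOsm/kg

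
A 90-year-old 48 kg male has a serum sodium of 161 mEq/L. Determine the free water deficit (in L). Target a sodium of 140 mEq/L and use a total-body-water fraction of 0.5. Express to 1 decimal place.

TBW = 0.5 · 48 = 24 L
Free water deficit = TBW · (Na/140 − 1)
= 24 · (161/140 − 1)
= 24 · 0.15
= 3.6 L

3.6 L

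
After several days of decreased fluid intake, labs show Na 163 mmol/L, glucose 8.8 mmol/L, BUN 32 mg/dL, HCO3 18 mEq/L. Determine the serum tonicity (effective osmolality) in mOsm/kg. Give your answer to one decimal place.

Effective osmolality excludes urea (freely permeant across cell membranes):
2·Na + glucose
= 2·163 + 8.8
= 326 + 8.8
= 334.8 mOsm/kg

334.8 mOsm/kg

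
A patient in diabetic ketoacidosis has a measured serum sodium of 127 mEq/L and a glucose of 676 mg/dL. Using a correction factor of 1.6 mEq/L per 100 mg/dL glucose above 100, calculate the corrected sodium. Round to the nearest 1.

Corrected Na = measured Na + 1.6 · (glucose − 100)/100
= 127 + 1.6 · (676 − 100)/100
= 127 + 9.2
= 136.2 mEq/L

136 mEq/L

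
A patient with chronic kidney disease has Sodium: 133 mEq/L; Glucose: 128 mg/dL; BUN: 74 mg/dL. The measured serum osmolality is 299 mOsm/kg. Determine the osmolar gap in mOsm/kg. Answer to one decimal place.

-0.5 mOsm/kg

Calculated osmolality = 2·Na + glucose/18 + BUN/2.8
= 2·133 + 128/18 + 74/2.8
= 266 + 7.11 + 26.43
= 299.54 mOsm/kg ≈ 299.5 mOsm/kg
Osmolar gap = measured − calculated = 299 − 299.5 = -0.5 mOsm/kg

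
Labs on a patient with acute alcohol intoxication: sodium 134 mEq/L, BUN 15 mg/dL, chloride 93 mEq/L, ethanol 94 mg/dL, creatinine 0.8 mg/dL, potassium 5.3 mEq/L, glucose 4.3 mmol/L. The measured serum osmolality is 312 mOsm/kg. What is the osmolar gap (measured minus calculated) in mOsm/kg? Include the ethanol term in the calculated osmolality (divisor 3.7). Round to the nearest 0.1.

8.9 mOsm/kg

Calculated osmolality = 2·Na + glucose + BUN/2.8 + ethanol/3.7
= 2·134 + 4.3 + 15/2.8 + 94/3.7
= 268 + 4.30 + 5.36 + 25.41
= 303.07 mOsm/kg ≈ 303.1 mOsm/kg
Osmolar gap = measured − calculated = 312 − 303.1 = 8.9 mOsm/kg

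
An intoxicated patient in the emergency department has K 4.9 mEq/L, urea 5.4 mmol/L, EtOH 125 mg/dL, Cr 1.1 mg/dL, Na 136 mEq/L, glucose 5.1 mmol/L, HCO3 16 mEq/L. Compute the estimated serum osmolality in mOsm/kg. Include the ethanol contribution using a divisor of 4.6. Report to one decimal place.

Calculated osmolality = 2·Na + glucose + urea + ethanol/4.6
= 2·136 + 5.1 + 5.4 + 125/4.6
= 272 + 5.10 + 5.40 + 27.17
= 309.67 mOsm/kg

309.7 mOsm/kg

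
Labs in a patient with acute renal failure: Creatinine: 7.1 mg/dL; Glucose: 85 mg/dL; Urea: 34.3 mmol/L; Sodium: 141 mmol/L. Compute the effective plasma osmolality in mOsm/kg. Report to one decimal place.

Effective osmolality excludes urea (freely permeant across cell membranes):
2·Na + glucose/18
= 2·141 + 85/18
= 282 + 4.72
= 286.72 mOsm/kg

286.7 mOsm/kg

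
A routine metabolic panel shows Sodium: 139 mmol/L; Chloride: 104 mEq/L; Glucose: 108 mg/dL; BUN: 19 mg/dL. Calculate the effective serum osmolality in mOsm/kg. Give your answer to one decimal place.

284.0 mOsm/kg

Effective osmolality excludes urea (freely permeant across cell membranes):
2·Na + glucose/18
= 2·139 + 108/18
= 278 + 6
= 284 mOsm/kg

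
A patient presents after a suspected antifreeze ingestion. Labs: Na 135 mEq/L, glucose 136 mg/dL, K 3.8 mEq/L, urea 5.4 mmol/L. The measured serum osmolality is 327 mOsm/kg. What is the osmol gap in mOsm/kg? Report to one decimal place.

44.0 mOsm/kg

Calculated osmolality = 2·Na + glucose/18 + urea
= 2·135 + 136/18 + 5.4
= 270 + 7.56 + 5.40
= 282.96 mOsm/kg ≈ 283.0 mOsm/kg
Osmolar gap = measured − calculated = 327 − 283.0 = 44.0 mOsm/kg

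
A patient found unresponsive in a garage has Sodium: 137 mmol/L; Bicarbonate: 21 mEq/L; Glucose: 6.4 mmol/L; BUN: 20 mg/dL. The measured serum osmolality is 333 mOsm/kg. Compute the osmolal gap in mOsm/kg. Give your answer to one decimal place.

45.5 mOsm/kg

Calculated osmolality = 2·Na + glucose + BUN/2.8
= 2·137 + 6.4 + 20/2.8
= 274 + 6.40 + 7.14
= 287.54 mOsm/kg ≈ 287.5 mOsm/kg
Osmolar gap = measured − calculated = 333 − 287.5 = 45.5 mOsm/kg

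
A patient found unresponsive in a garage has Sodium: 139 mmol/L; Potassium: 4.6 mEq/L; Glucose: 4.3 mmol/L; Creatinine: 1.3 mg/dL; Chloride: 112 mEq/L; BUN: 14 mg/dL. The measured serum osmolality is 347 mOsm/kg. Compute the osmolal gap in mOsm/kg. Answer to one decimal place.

Calculated osmolality = 2·Na + glucose + BUN/2.8
= 2·139 + 4.3 + 14/2.8
= 278 + 4.30 + 5
= 287.3 mOsm/kg ≈ 287.3 mOsm/kg
Osmolar gap = measured − calculated = 347 − 287.3 = 59.7 mOsm/kg

59.7 mOsm/kg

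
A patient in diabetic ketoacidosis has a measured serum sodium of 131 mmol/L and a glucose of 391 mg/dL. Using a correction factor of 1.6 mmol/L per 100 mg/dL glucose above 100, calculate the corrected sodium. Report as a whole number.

Corrected Na = measured Na + 1.6 · (glucose − 100)/100
= 131 + 1.6 · (391 − 100)/100
= 131 + 4.7
= 135.7 mmol/L

136 mmol/L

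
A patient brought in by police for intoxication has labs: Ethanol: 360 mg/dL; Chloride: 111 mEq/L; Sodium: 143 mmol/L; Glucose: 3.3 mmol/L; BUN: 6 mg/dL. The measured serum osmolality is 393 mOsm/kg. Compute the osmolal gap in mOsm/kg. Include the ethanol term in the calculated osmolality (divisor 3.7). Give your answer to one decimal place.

Calculated osmolality = 2·Na + glucose + BUN/2.8 + ethanol/3.7
= 2·143 + 3.3 + 6/2.8 + 360/3.7
= 286 + 3.30 + 2.14 + 97.30
= 388.74 mOsm/kg ≈ 388.7 mOsm/kg
Osmolar gap = measured − calculated = 393 − 388.7 = 4.3 mOsm/kg

4.3 mOsm/kg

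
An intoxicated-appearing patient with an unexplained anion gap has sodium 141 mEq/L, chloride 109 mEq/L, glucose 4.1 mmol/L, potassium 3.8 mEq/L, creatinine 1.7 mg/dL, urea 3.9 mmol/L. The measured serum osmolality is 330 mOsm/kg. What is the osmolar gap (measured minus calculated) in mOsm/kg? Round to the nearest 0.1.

Calculated osmolality = 2·Na + glucose + urea
= 2·141 + 4.1 + 3.9
= 282 + 4.10 + 3.90
= 290 mOsm/kg ≈ 290.0 mOsm/kg
Osmolar gap = measured − calculated = 330 − 290.0 = 40.0 mOsm/kg

40.0 mOsm/kg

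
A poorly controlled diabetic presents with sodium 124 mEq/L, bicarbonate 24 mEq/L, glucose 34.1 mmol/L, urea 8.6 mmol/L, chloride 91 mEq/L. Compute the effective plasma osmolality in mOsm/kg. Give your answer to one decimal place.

282.1 mOsm/kg

Effective osmolality excludes urea (freely permeant across cell membranes):
2·Na + glucose
= 2·124 + 34.1
= 248 + 34.1
= 282.1 mOsm/kg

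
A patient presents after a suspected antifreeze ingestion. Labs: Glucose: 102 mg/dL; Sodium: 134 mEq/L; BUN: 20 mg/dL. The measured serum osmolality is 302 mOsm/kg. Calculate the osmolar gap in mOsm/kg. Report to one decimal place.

Calculated osmolality = 2·Na + glucose/18 + BUN/2.8
= 2·134 + 102/18 + 20/2.8
= 268 + 5.67 + 7.14
= 280.81 mOsm/kg ≈ 280.8 mOsm/kg
Osmolar gap = measured − calculated = 302 − 280.8 = 21.2 mOsm/kg

21.2 mOsm/kg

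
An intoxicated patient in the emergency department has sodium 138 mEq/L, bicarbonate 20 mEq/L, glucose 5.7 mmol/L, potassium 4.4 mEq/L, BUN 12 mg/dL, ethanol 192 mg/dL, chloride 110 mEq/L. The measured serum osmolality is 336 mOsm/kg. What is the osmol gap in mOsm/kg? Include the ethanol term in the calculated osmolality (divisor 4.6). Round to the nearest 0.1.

8.3 mOsm/kg

Calculated osmolality = 2·Na + glucose + BUN/2.8 + ethanol/4.6
= 2·138 + 5.7 + 12/2.8 + 192/4.6
= 276 + 5.70 + 4.29 + 41.74
= 327.73 mOsm/kg ≈ 327.7 mOsm/kg
Osmolar gap = measured − calculated = 336 − 327.7 = 8.3 mOsm/kg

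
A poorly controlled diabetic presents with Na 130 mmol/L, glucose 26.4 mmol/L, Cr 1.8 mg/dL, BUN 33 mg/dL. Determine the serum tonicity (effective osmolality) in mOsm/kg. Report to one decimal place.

Effective osmolality excludes urea (freely permeant across cell membranes):
2·Na + glucose
= 2·130 + 26.4
= 260 + 26.4
= 286.4 mOsm/kg

286.4 mOsm/kg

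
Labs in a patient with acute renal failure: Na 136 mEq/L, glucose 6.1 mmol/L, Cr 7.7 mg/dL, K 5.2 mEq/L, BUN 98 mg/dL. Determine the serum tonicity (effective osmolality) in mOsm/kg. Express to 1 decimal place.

Effective osmolality excludes urea (freely permeant across cell membranes):
2·Na + glucose
= 2·136 + 6.1
= 272 + 6.1
= 278.1 mOsm/kg

278.1 mOsm/kg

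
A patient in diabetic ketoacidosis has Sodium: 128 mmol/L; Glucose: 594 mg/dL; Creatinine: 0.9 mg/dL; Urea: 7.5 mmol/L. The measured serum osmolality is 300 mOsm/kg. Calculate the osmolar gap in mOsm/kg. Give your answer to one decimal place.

3.5 mOsm/kg

Calculated osmolality = 2·Na + glucose/18 + urea
= 2·128 + 594/18 + 7.5
= 256 + 33 + 7.50
= 296.5 mOsm/kg ≈ 296.5 mOsm/kg
Osmolar gap = measured − calculated = 300 − 296.5 = 3.5 mOsm/kg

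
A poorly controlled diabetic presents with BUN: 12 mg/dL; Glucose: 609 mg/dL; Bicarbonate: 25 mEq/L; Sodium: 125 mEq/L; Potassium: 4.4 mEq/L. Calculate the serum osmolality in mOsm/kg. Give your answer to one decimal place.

Calculated osmolality = 2·Na + glucose/18 + BUN/2.8
= 2·125 + 609/18 + 12/2.8
= 250 + 33.83 + 4.29
= 288.12 mOsm/kg

288.1 mOsm/kg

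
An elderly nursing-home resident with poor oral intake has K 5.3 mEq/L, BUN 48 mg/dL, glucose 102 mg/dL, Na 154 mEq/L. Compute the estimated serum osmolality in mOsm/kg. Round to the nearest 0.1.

330.8 mOsm/kg

Calculated osmolality = 2·Na + glucose/18 + BUN/2.8
= 2·154 + 102/18 + 48/2.8
= 308 + 5.67 + 17.14
= 330.81 mOsm/kg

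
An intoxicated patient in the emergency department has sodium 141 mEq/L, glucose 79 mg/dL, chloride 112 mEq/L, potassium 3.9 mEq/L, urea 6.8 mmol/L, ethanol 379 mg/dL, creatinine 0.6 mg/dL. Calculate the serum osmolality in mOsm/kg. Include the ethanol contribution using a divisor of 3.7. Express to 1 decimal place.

Calculated osmolality = 2·Na + glucose/18 + urea + ethanol/3.7
= 2·141 + 79/18 + 6.8 + 379/3.7
= 282 + 4.39 + 6.80 + 102.43
= 395.62 mOsm/kg

395.6 mOsm/kg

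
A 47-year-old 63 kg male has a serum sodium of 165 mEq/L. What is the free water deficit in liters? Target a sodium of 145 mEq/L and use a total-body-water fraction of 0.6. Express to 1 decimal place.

5.2 L

TBW = 0.6 · 63 = 37.8 L
Free water deficit = TBW · (Na/145 − 1)
= 37.8 · (165/145 − 1)
= 37.8 · 0.1379
= 5.21 L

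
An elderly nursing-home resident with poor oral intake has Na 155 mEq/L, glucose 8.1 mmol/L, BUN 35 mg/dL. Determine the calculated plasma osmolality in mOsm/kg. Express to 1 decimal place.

330.6 mOsm/kg

Calculated osmolality = 2·Na + glucose + BUN/2.8
= 2·155 + 8.1 + 35/2.8
= 310 + 8.10 + 12.50
= 330.6 mOsm/kg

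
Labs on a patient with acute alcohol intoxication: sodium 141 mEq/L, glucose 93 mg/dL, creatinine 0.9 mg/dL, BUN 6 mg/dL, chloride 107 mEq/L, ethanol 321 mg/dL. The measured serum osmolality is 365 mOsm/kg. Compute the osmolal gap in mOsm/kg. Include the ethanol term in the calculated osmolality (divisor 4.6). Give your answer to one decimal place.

Calculated osmolality = 2·Na + glucose/18 + BUN/2.8 + ethanol/4.6
= 2·141 + 93/18 + 6/2.8 + 321/4.6
= 282 + 5.17 + 2.14 + 69.78
= 359.09 mOsm/kg ≈ 359.1 mOsm/kg
Osmolar gap = measured − calculated = 365 − 359.1 = 5.9 mOsm/kg

5.9 mOsm/kg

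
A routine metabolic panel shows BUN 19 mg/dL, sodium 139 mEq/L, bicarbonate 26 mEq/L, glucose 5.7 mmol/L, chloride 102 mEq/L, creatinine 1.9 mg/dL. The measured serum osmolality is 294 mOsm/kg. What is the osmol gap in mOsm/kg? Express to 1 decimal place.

3.5 mOsm/kg

Calculated osmolality = 2·Na + glucose + BUN/2.8
= 2·139 + 5.7 + 19/2.8
= 278 + 5.70 + 6.79
= 290.49 mOsm/kg ≈ 290.5 mOsm/kg
Osmolar gap = measured − calculated = 294 − 290.5 = 3.5 mOsm/kg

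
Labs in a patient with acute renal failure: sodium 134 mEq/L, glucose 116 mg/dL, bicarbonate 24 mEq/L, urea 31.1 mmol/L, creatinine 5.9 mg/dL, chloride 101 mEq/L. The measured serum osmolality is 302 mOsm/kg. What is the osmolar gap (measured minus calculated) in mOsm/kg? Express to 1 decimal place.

Calculated osmolality = 2·Na + glucose/18 + urea
= 2·134 + 116/18 + 31.1
= 268 + 6.44 + 31.10
= 305.54 mOsm/kg ≈ 305.5 mOsm/kg
Osmolar gap = measured − calculated = 302 − 305.5 = -3.5 mOsm/kg

-3.5 mOsm/kg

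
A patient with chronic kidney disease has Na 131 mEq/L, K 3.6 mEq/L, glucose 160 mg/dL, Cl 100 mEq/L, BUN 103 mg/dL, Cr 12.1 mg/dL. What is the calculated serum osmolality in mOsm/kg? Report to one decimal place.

Calculated osmolality = 2·Na + glucose/18 + BUN/2.8
= 2·131 + 160/18 + 103/2.8
= 262 + 8.89 + 36.79
= 307.68 mOsm/kg

307.7 mOsm/kg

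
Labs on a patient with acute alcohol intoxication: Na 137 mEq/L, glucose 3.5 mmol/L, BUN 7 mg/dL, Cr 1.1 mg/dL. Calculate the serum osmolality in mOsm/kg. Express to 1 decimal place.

280.0 mOsm/kg

Calculated osmolality = 2·Na + glucose + BUN/2.8
= 2·137 + 3.5 + 7/2.8
= 274 + 3.50 + 2.50
= 280 mOsm/kg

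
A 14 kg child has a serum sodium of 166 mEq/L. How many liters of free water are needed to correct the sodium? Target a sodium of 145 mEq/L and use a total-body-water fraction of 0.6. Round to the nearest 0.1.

1.2 L

TBW = 0.6 · 14 = 8.4 L
Free water deficit = TBW · (Na/145 − 1)
= 8.4 · (166/145 − 1)
= 8.4 · 0.1448
= 1.22 L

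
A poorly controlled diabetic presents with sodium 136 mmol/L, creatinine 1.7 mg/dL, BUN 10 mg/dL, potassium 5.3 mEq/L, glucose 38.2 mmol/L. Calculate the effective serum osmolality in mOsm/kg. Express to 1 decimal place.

Effective osmolality excludes urea (freely permeant across cell membranes):
2·Na + glucose
= 2·136 + 38.2
= 272 + 38.2
= 310.2 mOsm/kg

310.2 mOsm/kg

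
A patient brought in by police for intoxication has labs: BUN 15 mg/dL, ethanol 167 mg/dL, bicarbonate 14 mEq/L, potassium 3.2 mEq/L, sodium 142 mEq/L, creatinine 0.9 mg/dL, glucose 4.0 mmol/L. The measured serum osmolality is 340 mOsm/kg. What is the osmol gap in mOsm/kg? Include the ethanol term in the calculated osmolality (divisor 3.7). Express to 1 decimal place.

Calculated osmolality = 2·Na + glucose + BUN/2.8 + ethanol/3.7
= 2·142 + 4 + 15/2.8 + 167/3.7
= 284 + 4 + 5.36 + 45.14
= 338.5 mOsm/kg ≈ 338.5 mOsm/kg
Osmolar gap = measured − calculated = 340 − 338.5 = 1.5 mOsm/kg

1.5 mOsm/kg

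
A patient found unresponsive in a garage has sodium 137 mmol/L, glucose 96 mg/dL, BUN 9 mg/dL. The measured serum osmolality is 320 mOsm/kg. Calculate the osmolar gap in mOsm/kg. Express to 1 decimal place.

Calculated osmolality = 2·Na + glucose/18 + BUN/2.8
= 2·137 + 96/18 + 9/2.8
= 274 + 5.33 + 3.21
= 282.54 mOsm/kg ≈ 282.5 mOsm/kg
Osmolar gap = measured − calculated = 320 − 282.5 = 37.5 mOsm/kg

37.5 mOsm/kg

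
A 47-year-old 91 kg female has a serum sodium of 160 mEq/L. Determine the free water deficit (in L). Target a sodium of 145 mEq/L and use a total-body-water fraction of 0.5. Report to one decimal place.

4.7 L

TBW = 0.5 · 91 = 45.5 L
Free water deficit = TBW · (Na/145 − 1)
= 45.5 · (160/145 − 1)
= 45.5 · 0.1034
= 4.7 L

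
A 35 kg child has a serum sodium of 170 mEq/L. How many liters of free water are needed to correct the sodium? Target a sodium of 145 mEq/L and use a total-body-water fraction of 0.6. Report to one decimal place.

3.6 L

TBW = 0.6 · 35 = 21 L
Free water deficit = TBW · (Na/145 − 1)
= 21 · (170/145 − 1)
= 21 · 0.1724
= 3.62 L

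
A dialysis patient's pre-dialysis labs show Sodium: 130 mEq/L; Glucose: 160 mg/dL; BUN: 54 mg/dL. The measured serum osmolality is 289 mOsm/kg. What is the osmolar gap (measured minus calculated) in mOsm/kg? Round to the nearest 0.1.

0.8 mOsm/kg

Calculated osmolality = 2·Na + glucose/18 + BUN/2.8
= 2·130 + 160/18 + 54/2.8
= 260 + 8.89 + 19.29
= 288.18 mOsm/kg ≈ 288.2 mOsm/kg
Osmolar gap = measured − calculated = 289 − 288.2 = 0.8 mOsm/kg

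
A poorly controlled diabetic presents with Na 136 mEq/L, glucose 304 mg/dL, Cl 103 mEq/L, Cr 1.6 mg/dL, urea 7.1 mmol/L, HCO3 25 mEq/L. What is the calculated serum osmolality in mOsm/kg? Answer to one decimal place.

Calculated osmolality = 2·Na + glucose/18 + urea
= 2·136 + 304/18 + 7.1
= 272 + 16.89 + 7.10
= 295.99 mOsm/kg

296.0 mOsm/kg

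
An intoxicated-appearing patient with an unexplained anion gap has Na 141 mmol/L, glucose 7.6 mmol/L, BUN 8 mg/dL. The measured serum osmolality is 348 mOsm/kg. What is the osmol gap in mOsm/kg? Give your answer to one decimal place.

Calculated osmolality = 2·Na + glucose + BUN/2.8
= 2·141 + 7.6 + 8/2.8
= 282 + 7.60 + 2.86
= 292.46 mOsm/kg ≈ 292.5 mOsm/kg
Osmolar gap = measured − calculated = 348 − 292.5 = 55.5 mOsm/kg

55.5 mOsm/kg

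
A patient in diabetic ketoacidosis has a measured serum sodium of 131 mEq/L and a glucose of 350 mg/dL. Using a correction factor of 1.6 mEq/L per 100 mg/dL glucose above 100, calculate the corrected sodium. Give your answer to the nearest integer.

Corrected Na = measured Na + 1.6 · (glucose − 100)/100
= 131 + 1.6 · (350 − 100)/100
= 131 + 4
= 135 mEq/L

135 mEq/L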